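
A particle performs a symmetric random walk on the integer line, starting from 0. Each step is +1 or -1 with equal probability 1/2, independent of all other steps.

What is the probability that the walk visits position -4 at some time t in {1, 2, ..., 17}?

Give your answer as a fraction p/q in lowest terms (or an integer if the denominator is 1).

Count via complement. Let g(t,s) = #length-t paths at position s with S_1..S_t all ≠ -4.
g(t,s) = g(t-1,s-1) + g(t-1,s+1) for s ≠ -4; g(t,-4) = 0.
t=0: g(0,0)=1
t=1: g(1,-1)=1 g(1,1)=1
t=2: g(2,-2)=1 g(2,0)=2 g(2,2)=1
t=3: g(3,-3)=1 g(3,-1)=3 g(3,1)=3 g(3,3)=1
t=4: g(4,-2)=4 g(4,0)=6 g(4,2)=4 g(4,4)=1
t=5: g(5,-3)=4 g(5,-1)=10 g(5,1)=10 g(5,3)=5 g(5,5)=1
t=6: g(6,-2)=14 g(6,0)=20 g(6,2)=15 g(6,4)=6 g(6,6)=1
t=7: g(7,-3)=14 g(7,-1)=34 g(7,1)=35 g(7,3)=21 g(7,5)=7 g(7,7)=1
t=8: g(8,-2)=48 g(8,0)=69 g(8,2)=56 g(8,4)=28 g(8,6)=8 g(8,8)=1
t=9: g(9,-3)=48 g(9,-1)=117 g(9,1)=125 g(9,3)=84 g(9,5)=36 g(9,7)=9 g(9,9)=1
t=10: g(10,-2)=165 g(10,0)=242 g(10,2)=209 g(10,4)=120 g(10,6)=45 g(10,8)=10 g(10,10)=1
t=11: g(11,-3)=165 g(11,-1)=407 g(11,1)=451 g(11,3)=329 g(11,5)=165 g(11,7)=55 g(11,9)=11 g(11,11)=1
t=12: g(12,-2)=572 g(12,0)=858 g(12,2)=780 g(12,4)=494 g(12,6)=220 g(12,8)=66 g(12,10)=12 g(12,12)=1
t=13: g(13,-3)=572 g(13,-1)=1430 g(13,1)=1638 g(13,3)=1274 g(13,5)=714 g(13,7)=286 g(13,9)=78 g(13,11)=13 g(13,13)=1
t=14: g(14,-2)=2002 g(14,0)=3068 g(14,2)=2912 g(14,4)=1988 g(14,6)=1000 g(14,8)=364 g(14,10)=91 g(14,12)=14 g(14,14)=1
t=15: g(15,-3)=2002 g(15,-1)=5070 g(15,1)=5980 g(15,3)=4900 g(15,5)=2988 g(15,7)=1364 g(15,9)=455 g(15,11)=105 g(15,13)=15 g(15,15)=1
t=16: g(16,-2)=7072 g(16,0)=11050 g(16,2)=10880 g(16,4)=7888 g(16,6)=4352 g(16,8)=1819 g(16,10)=560 g(16,12)=120 g(16,14)=16 g(16,16)=1
t=17: g(17,-3)=7072 g(17,-1)=18122 g(17,1)=21930 g(17,3)=18768 g(17,5)=12240 g(17,7)=6171 g(17,9)=2379 g(17,11)=680 g(17,13)=136 g(17,15)=17 g(17,17)=1
Paths never hitting -4: Σ_s g(17,s) = 87516
Paths hitting -4: 2^17 - 87516 = 43556
P = 43556/131072 = 10889/32768

Answer: 10889/32768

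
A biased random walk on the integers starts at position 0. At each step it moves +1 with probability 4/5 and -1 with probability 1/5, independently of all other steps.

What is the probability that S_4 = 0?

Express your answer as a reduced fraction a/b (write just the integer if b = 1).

Answer: 96/625

Derivation:
To be at 0 after 4 steps: need exactly 2 steps of +1 and 2 of -1.
Number of such sequences: C(4,2) = 6
Each has probability (4/5)^2 · (1/5)^2 = 16/625
P = 6 · 16/625 = 96/625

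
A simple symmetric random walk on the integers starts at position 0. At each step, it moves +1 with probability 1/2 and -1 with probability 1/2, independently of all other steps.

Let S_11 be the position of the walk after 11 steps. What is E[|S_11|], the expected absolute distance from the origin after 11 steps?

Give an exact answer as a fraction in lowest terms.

Answer: 693/256

Derivation:
S_11 takes values m ≡ 1 (mod 2) with |m| ≤ 11; P(S_11=m) = C(11,(11+m)/2)/2^11.
Total paths: 2^11 = 2048
Distribution: P(S=-11)=1/2048, P(S=-9)=11/2048, P(S=-7)=55/2048, P(S=-5)=165/2048, P(S=-3)=330/2048, P(S=-1)=462/2048, P(S=1)=462/2048, P(S=3)=330/2048, P(S=5)=165/2048, P(S=7)=55/2048, P(S=9)=11/2048, P(S=11)=1/2048
E[|S_11|] = Σ_m |m|·P(S_11=m) = 5544/2048 = 693/256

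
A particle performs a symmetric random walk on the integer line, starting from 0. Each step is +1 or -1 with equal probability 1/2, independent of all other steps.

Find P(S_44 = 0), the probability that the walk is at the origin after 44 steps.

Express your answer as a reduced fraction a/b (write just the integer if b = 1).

To return to 0 after 44 steps: need exactly 22 steps of +1 and 22 of -1.
Favorable paths: C(44,22) = 2104098963720
Total paths: 2^44 = 17592186044416
P = 2104098963720/17592186044416 = 263012370465/2199023255552

Answer: 263012370465/2199023255552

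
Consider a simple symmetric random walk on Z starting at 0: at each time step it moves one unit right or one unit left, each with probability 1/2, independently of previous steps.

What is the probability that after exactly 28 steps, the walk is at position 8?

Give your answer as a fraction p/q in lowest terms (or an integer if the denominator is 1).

Answer: 6561555/134217728

Derivation:
To reach position 8 after 28 steps: need 18 steps of +1 and 10 of -1.
Favorable paths: C(28,18) = 13123110
Total paths: 2^28 = 268435456
P = 13123110/268435456 = 6561555/134217728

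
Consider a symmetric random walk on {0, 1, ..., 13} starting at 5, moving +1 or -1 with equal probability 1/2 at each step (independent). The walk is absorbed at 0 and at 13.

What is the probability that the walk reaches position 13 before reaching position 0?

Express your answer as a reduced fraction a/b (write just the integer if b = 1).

Answer: 5/13

Derivation:
Symmetric walk (p = 1/2): the harmonic-function argument gives P(hit 13 before 0 | start at 5) = a/N.
P = 5/13 = 5/13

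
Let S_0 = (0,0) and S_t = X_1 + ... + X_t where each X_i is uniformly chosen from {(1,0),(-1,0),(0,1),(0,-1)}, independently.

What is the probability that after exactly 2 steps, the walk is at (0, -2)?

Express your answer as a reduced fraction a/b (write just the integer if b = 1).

Let h be the number of horizontal steps (so 2-h are vertical). To end at (0,-2) need (h+0)/2 right-steps and ((2-h)-2)/2 up-steps.
Sum over h with 0 ≤ h ≤ 0, h ≡ 0 (mod 2), 2-h ≡ 0 (mod 2):
h=0: C(2,0)·C(0,0)·C(2,0) = 1·1·1 = 1
Total favorable: 1
Total paths: 4^2 = 16
P = 1/16 = 1/16

Answer: 1/16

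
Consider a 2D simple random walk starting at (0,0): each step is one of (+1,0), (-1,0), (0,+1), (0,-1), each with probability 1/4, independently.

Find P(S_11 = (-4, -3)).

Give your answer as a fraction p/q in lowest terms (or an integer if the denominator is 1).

Let h be the number of horizontal steps (so 11-h are vertical). To end at (-4,-3) need (h-4)/2 right-steps and ((11-h)-3)/2 up-steps.
Sum over h with 4 ≤ h ≤ 8, h ≡ 0 (mod 2), 11-h ≡ 1 (mod 2):
h=4: C(11,4)·C(4,0)·C(7,2) = 330·1·21 = 6930
h=6: C(11,6)·C(6,1)·C(5,1) = 462·6·5 = 13860
h=8: C(11,8)·C(8,2)·C(3,0) = 165·28·1 = 4620
Total favorable: 25410
Total paths: 4^11 = 4194304
P = 25410/4194304 = 12705/2097152

Answer: 12705/2097152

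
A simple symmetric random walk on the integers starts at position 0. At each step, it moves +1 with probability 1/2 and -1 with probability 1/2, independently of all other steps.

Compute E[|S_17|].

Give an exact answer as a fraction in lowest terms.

S_17 takes values m ≡ 1 (mod 2) with |m| ≤ 17; P(S_17=m) = C(17,(17+m)/2)/2^17.
Total paths: 2^17 = 131072
Distribution: P(S=-17)=1/131072, P(S=-15)=17/131072, P(S=-13)=136/131072, P(S=-11)=680/131072, P(S=-9)=2380/131072, P(S=-7)=6188/131072, P(S=-5)=12376/131072, P(S=-3)=19448/131072, P(S=-1)=24310/131072, P(S=1)=24310/131072, P(S=3)=19448/131072, P(S=5)=12376/131072, P(S=7)=6188/131072, P(S=9)=2380/131072, P(S=11)=680/131072, P(S=13)=136/131072, P(S=15)=17/131072, P(S=17)=1/131072
E[|S_17|] = Σ_m |m|·P(S_17=m) = 437580/131072 = 109395/32768

Answer: 109395/32768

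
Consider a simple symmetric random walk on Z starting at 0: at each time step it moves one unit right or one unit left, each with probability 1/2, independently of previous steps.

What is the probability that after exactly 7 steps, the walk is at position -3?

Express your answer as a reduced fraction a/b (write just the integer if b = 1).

To reach position -3 after 7 steps: need 2 steps of +1 and 5 of -1.
Favorable paths: C(7,2) = 21
Total paths: 2^7 = 128
P = 21/128 = 21/128

Answer: 21/128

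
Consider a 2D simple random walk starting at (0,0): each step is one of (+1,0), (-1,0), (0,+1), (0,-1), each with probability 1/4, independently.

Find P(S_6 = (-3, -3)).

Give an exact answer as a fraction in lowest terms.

Answer: 5/1024

Derivation:
Let h be the number of horizontal steps (so 6-h are vertical). To end at (-3,-3) need (h-3)/2 right-steps and ((6-h)-3)/2 up-steps.
Sum over h with 3 ≤ h ≤ 3, h ≡ 1 (mod 2), 6-h ≡ 1 (mod 2):
h=3: C(6,3)·C(3,0)·C(3,0) = 20·1·1 = 20
Total favorable: 20
Total paths: 4^6 = 4096
P = 20/4096 = 5/1024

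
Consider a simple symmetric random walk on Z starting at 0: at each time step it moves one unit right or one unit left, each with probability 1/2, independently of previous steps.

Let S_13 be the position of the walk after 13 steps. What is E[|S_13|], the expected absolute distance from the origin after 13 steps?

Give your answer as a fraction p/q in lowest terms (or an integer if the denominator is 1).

Answer: 3003/1024

Derivation:
S_13 takes values m ≡ 1 (mod 2) with |m| ≤ 13; P(S_13=m) = C(13,(13+m)/2)/2^13.
Total paths: 2^13 = 8192
Distribution: P(S=-13)=1/8192, P(S=-11)=13/8192, P(S=-9)=78/8192, P(S=-7)=286/8192, P(S=-5)=715/8192, P(S=-3)=1287/8192, P(S=-1)=1716/8192, P(S=1)=1716/8192, P(S=3)=1287/8192, P(S=5)=715/8192, P(S=7)=286/8192, P(S=9)=78/8192, P(S=11)=13/8192, P(S=13)=1/8192
E[|S_13|] = Σ_m |m|·P(S_13=m) = 24024/8192 = 3003/1024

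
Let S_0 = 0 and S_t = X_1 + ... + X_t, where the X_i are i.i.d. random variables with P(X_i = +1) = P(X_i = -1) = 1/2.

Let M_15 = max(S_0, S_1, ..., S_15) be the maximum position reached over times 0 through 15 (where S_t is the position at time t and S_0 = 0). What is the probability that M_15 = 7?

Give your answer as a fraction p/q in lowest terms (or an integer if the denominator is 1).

Let M_15 = max(S_0,...,S_15). Use the reflection principle: for j ≥ 1, #{paths with M_15 ≥ j} = #{S_15 ≥ j} + #{S_15 ≥ j+1}.
By reflection, #{M_15 ≥ 7} = #{S_15 ≥ 7} + #{S_15 ≥ 8} = 1941 + 576 = 2517.
#{M_15 ≥ 8} = #{S_15 ≥ 8} + #{S_15 ≥ 9} = 576 + 576 = 1152.
#{M_15 = 7} = 2517 - 1152 = 1365.
P(M_15 = 7) = 1365/32768 = 1365/32768

Answer: 1365/32768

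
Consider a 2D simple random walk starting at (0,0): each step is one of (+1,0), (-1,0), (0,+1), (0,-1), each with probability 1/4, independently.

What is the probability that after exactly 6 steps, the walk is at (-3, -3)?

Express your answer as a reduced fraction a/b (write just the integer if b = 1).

Let h be the number of horizontal steps (so 6-h are vertical). To end at (-3,-3) need (h-3)/2 right-steps and ((6-h)-3)/2 up-steps.
Sum over h with 3 ≤ h ≤ 3, h ≡ 1 (mod 2), 6-h ≡ 1 (mod 2):
h=3: C(6,3)·C(3,0)·C(3,0) = 20·1·1 = 20
Total favorable: 20
Total paths: 4^6 = 4096
P = 20/4096 = 5/1024

Answer: 5/1024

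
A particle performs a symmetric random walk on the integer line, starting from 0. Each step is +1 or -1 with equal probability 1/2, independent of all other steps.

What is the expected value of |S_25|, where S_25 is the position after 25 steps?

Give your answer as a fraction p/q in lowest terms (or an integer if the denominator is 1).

S_25 takes values m ≡ 1 (mod 2) with |m| ≤ 25; P(S_25=m) = C(25,(25+m)/2)/2^25.
Total paths: 2^25 = 33554432
Distribution: P(S=-25)=1/33554432, P(S=-23)=25/33554432, P(S=-21)=300/33554432, P(S=-19)=2300/33554432, P(S=-17)=12650/33554432, P(S=-15)=53130/33554432, P(S=-13)=177100/33554432, P(S=-11)=480700/33554432, P(S=-9)=1081575/33554432, P(S=-7)=2042975/33554432, P(S=-5)=3268760/33554432, P(S=-3)=4457400/33554432, P(S=-1)=5200300/33554432, P(S=1)=5200300/33554432, P(S=3)=4457400/33554432, P(S=5)=3268760/33554432, P(S=7)=2042975/33554432, P(S=9)=1081575/33554432, P(S=11)=480700/33554432, P(S=13)=177100/33554432, P(S=15)=53130/33554432, P(S=17)=12650/33554432, P(S=19)=2300/33554432, P(S=21)=300/33554432, P(S=23)=25/33554432, P(S=25)=1/33554432
E[|S_25|] = Σ_m |m|·P(S_25=m) = 135207800/33554432 = 16900975/4194304

Answer: 16900975/4194304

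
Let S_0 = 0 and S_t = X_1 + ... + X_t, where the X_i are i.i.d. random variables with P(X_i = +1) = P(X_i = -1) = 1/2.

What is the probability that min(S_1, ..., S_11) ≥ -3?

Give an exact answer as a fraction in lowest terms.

Let f(t,s) = #length-t paths at position s with S_1..S_t all ≥ -3.
f(t,s) = f(t-1,s-1) + f(t-1,s+1) for s ≥ -3; f(t,s) = 0 for s < -3.
t=0: f(0,0)=1
t=1: f(1,-1)=1 f(1,1)=1
t=2: f(2,-2)=1 f(2,0)=2 f(2,2)=1
t=3: f(3,-3)=1 f(3,-1)=3 f(3,1)=3 f(3,3)=1
t=4: f(4,-2)=4 f(4,0)=6 f(4,2)=4 f(4,4)=1
t=5: f(5,-3)=4 f(5,-1)=10 f(5,1)=10 f(5,3)=5 f(5,5)=1
t=6: f(6,-2)=14 f(6,0)=20 f(6,2)=15 f(6,4)=6 f(6,6)=1
t=7: f(7,-3)=14 f(7,-1)=34 f(7,1)=35 f(7,3)=21 f(7,5)=7 f(7,7)=1
t=8: f(8,-2)=48 f(8,0)=69 f(8,2)=56 f(8,4)=28 f(8,6)=8 f(8,8)=1
t=9: f(9,-3)=48 f(9,-1)=117 f(9,1)=125 f(9,3)=84 f(9,5)=36 f(9,7)=9 f(9,9)=1
t=10: f(10,-2)=165 f(10,0)=242 f(10,2)=209 f(10,4)=120 f(10,6)=45 f(10,8)=10 f(10,10)=1
t=11: f(11,-3)=165 f(11,-1)=407 f(11,1)=451 f(11,3)=329 f(11,5)=165 f(11,7)=55 f(11,9)=11 f(11,11)=1
Σ_s f(11,s) = 1584
P = 1584/2048 = 99/128

Answer: 99/128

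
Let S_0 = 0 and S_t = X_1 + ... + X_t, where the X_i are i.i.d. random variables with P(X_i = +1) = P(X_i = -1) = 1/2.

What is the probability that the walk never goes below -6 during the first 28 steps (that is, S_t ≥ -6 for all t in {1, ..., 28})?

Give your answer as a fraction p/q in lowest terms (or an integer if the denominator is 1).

Answer: 109396395/134217728

Derivation:
Let f(t,s) = #length-t paths at position s with S_1..S_t all ≥ -6.
f(t,s) = f(t-1,s-1) + f(t-1,s+1) for s ≥ -6; f(t,s) = 0 for s < -6.
t=0: f(0,0)=1
t=1: f(1,-1)=1 f(1,1)=1
t=2: f(2,-2)=1 f(2,0)=2 f(2,2)=1
t=3: f(3,-3)=1 f(3,-1)=3 f(3,1)=3 f(3,3)=1
t=4: f(4,-4)=1 f(4,-2)=4 f(4,0)=6 f(4,2)=4 f(4,4)=1
t=5: f(5,-5)=1 f(5,-3)=5 f(5,-1)=10 f(5,1)=10 f(5,3)=5 f(5,5)=1
t=6: f(6,-6)=1 f(6,-4)=6 f(6,-2)=15 f(6,0)=20 f(6,2)=15 f(6,4)=6 f(6,6)=1
t=7: f(7,-5)=7 f(7,-3)=21 f(7,-1)=35 f(7,1)=35 f(7,3)=21 f(7,5)=7 f(7,7)=1
t=8: f(8,-6)=7 f(8,-4)=28 f(8,-2)=56 f(8,0)=70 f(8,2)=56 f(8,4)=28 f(8,6)=8 f(8,8)=1
t=9: f(9,-5)=35 f(9,-3)=84 f(9,-1)=126 f(9,1)=126 f(9,3)=84 f(9,5)=36 f(9,7)=9 f(9,9)=1
t=10: f(10,-6)=35 f(10,-4)=119 f(10,-2)=210 f(10,0)=252 f(10,2)=210 f(10,4)=120 f(10,6)=45 f(10,8)=10 f(10,10)=1
t=11: f(11,-5)=154 f(11,-3)=329 f(11,-1)=462 f(11,1)=462 f(11,3)=330 f(11,5)=165 f(11,7)=55 f(11,9)=11 f(11,11)=1
t=12: f(12,-6)=154 f(12,-4)=483 f(12,-2)=791 f(12,0)=924 f(12,2)=792 f(12,4)=495 f(12,6)=220 f(12,8)=66 f(12,10)=12 f(12,12)=1
t=13: f(13,-5)=637 f(13,-3)=1274 f(13,-1)=1715 f(13,1)=1716 f(13,3)=1287 f(13,5)=715 f(13,7)=286 f(13,9)=78 f(13,11)=13 f(13,13)=1
t=14: f(14,-6)=637 f(14,-4)=1911 f(14,-2)=2989 f(14,0)=3431 f(14,2)=3003 f(14,4)=2002 f(14,6)=1001 f(14,8)=364 f(14,10)=91 f(14,12)=14 f(14,14)=1
t=15: f(15,-5)=2548 f(15,-3)=4900 f(15,-1)=6420 f(15,1)=6434 f(15,3)=5005 f(15,5)=3003 f(15,7)=1365 f(15,9)=455 f(15,11)=105 f(15,13)=15 f(15,15)=1
t=16: f(16,-6)=2548 f(16,-4)=7448 f(16,-2)=11320 f(16,0)=12854 f(16,2)=11439 f(16,4)=8008 f(16,6)=4368 f(16,8)=1820 f(16,10)=560 f(16,12)=120 f(16,14)=16 f(16,16)=1
t=17: f(17,-5)=9996 f(17,-3)=18768 f(17,-1)=24174 f(17,1)=24293 f(17,3)=19447 f(17,5)=12376 f(17,7)=6188 f(17,9)=2380 f(17,11)=680 f(17,13)=136 f(17,15)=17 f(17,17)=1
t=18: f(18,-6)=9996 f(18,-4)=28764 f(18,-2)=42942 f(18,0)=48467 f(18,2)=43740 f(18,4)=31823 f(18,6)=18564 f(18,8)=8568 f(18,10)=3060 f(18,12)=816 f(18,14)=153 f(18,16)=18 f(18,18)=1
t=19: f(19,-5)=38760 f(19,-3)=71706 f(19,-1)=91409 f(19,1)=92207 f(19,3)=75563 f(19,5)=50387 f(19,7)=27132 f(19,9)=11628 f(19,11)=3876 f(19,13)=969 f(19,15)=171 f(19,17)=19 f(19,19)=1
t=20: f(20,-6)=38760 f(20,-4)=110466 f(20,-2)=163115 f(20,0)=183616 f(20,2)=167770 f(20,4)=125950 f(20,6)=77519 f(20,8)=38760 f(20,10)=15504 f(20,12)=4845 f(20,14)=1140 f(20,16)=190 f(20,18)=20 f(20,20)=1
t=21: f(21,-5)=149226 f(21,-3)=273581 f(21,-1)=346731 f(21,1)=351386 f(21,3)=293720 f(21,5)=203469 f(21,7)=116279 f(21,9)=54264 f(21,11)=20349 f(21,13)=5985 f(21,15)=1330 f(21,17)=210 f(21,19)=21 f(21,21)=1
t=22: f(22,-6)=149226 f(22,-4)=422807 f(22,-2)=620312 f(22,0)=698117 f(22,2)=645106 f(22,4)=497189 f(22,6)=319748 f(22,8)=170543 f(22,10)=74613 f(22,12)=26334 f(22,14)=7315 f(22,16)=1540 f(22,18)=231 f(22,20)=22 f(22,22)=1
t=23: f(23,-5)=572033 f(23,-3)=1043119 f(23,-1)=1318429 f(23,1)=1343223 f(23,3)=1142295 f(23,5)=816937 f(23,7)=490291 f(23,9)=245156 f(23,11)=100947 f(23,13)=33649 f(23,15)=8855 f(23,17)=1771 f(23,19)=253 f(23,21)=23 f(23,23)=1
t=24: f(24,-6)=572033 f(24,-4)=1615152 f(24,-2)=2361548 f(24,0)=2661652 f(24,2)=2485518 f(24,4)=1959232 f(24,6)=1307228 f(24,8)=735447 f(24,10)=346103 f(24,12)=134596 f(24,14)=42504 f(24,16)=10626 f(24,18)=2024 f(24,20)=276 f(24,22)=24 f(24,24)=1
t=25: f(25,-5)=2187185 f(25,-3)=3976700 f(25,-1)=5023200 f(25,1)=5147170 f(25,3)=4444750 f(25,5)=3266460 f(25,7)=2042675 f(25,9)=1081550 f(25,11)=480699 f(25,13)=177100 f(25,15)=53130 f(25,17)=12650 f(25,19)=2300 f(25,21)=300 f(25,23)=25 f(25,25)=1
t=26: f(26,-6)=2187185 f(26,-4)=6163885 f(26,-2)=8999900 f(26,0)=10170370 f(26,2)=9591920 f(26,4)=7711210 f(26,6)=5309135 f(26,8)=3124225 f(26,10)=1562249 f(26,12)=657799 f(26,14)=230230 f(26,16)=65780 f(26,18)=14950 f(26,20)=2600 f(26,22)=325 f(26,24)=26 f(26,26)=1
t=27: f(27,-5)=8351070 f(27,-3)=15163785 f(27,-1)=19170270 f(27,1)=19762290 f(27,3)=17303130 f(27,5)=13020345 f(27,7)=8433360 f(27,9)=4686474 f(27,11)=2220048 f(27,13)=888029 f(27,15)=296010 f(27,17)=80730 f(27,19)=17550 f(27,21)=2925 f(27,23)=351 f(27,25)=27 f(27,27)=1
t=28: f(28,-6)=8351070 f(28,-4)=23514855 f(28,-2)=34334055 f(28,0)=38932560 f(28,2)=37065420 f(28,4)=30323475 f(28,6)=21453705 f(28,8)=13119834 f(28,10)=6906522 f(28,12)=3108077 f(28,14)=1184039 f(28,16)=376740 f(28,18)=98280 f(28,20)=20475 f(28,22)=3276 f(28,24)=378 f(28,26)=28 f(28,28)=1
Σ_s f(28,s) = 218792790
P = 218792790/268435456 = 109396395/134217728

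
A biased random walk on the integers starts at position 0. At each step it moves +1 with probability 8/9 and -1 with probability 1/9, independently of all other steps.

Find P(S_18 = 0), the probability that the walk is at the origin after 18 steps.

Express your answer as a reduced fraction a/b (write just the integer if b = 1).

To be at 0 after 18 steps: need exactly 9 steps of +1 and 9 of -1.
Number of such sequences: C(18,9) = 48620
Each has probability (8/9)^9 · (1/9)^9 = 134217728/150094635296999121
P = 48620 · 134217728/150094635296999121 = 6525665935360/150094635296999121

Answer: 6525665935360/150094635296999121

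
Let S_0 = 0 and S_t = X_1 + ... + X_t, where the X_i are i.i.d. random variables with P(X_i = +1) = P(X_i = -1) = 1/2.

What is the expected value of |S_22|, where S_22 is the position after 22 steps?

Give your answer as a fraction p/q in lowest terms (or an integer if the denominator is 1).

Answer: 969969/262144

Derivation:
S_22 takes values m ≡ 0 (mod 2) with |m| ≤ 22; P(S_22=m) = C(22,(22+m)/2)/2^22.
Total paths: 2^22 = 4194304
Distribution: P(S=-22)=1/4194304, P(S=-20)=22/4194304, P(S=-18)=231/4194304, P(S=-16)=1540/4194304, P(S=-14)=7315/4194304, P(S=-12)=26334/4194304, P(S=-10)=74613/4194304, P(S=-8)=170544/4194304, P(S=-6)=319770/4194304, P(S=-4)=497420/4194304, P(S=-2)=646646/4194304, P(S=0)=705432/4194304, P(S=2)=646646/4194304, P(S=4)=497420/4194304, P(S=6)=319770/4194304, P(S=8)=170544/4194304, P(S=10)=74613/4194304, P(S=12)=26334/4194304, P(S=14)=7315/4194304, P(S=16)=1540/4194304, P(S=18)=231/4194304, P(S=20)=22/4194304, P(S=22)=1/4194304
E[|S_22|] = Σ_m |m|·P(S_22=m) = 15519504/4194304 = 969969/262144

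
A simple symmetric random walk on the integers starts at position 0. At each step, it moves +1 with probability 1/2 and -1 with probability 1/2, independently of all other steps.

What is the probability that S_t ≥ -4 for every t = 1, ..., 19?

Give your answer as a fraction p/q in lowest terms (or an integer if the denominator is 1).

Let f(t,s) = #length-t paths at position s with S_1..S_t all ≥ -4.
f(t,s) = f(t-1,s-1) + f(t-1,s+1) for s ≥ -4; f(t,s) = 0 for s < -4.
t=0: f(0,0)=1
t=1: f(1,-1)=1 f(1,1)=1
t=2: f(2,-2)=1 f(2,0)=2 f(2,2)=1
t=3: f(3,-3)=1 f(3,-1)=3 f(3,1)=3 f(3,3)=1
t=4: f(4,-4)=1 f(4,-2)=4 f(4,0)=6 f(4,2)=4 f(4,4)=1
t=5: f(5,-3)=5 f(5,-1)=10 f(5,1)=10 f(5,3)=5 f(5,5)=1
t=6: f(6,-4)=5 f(6,-2)=15 f(6,0)=20 f(6,2)=15 f(6,4)=6 f(6,6)=1
t=7: f(7,-3)=20 f(7,-1)=35 f(7,1)=35 f(7,3)=21 f(7,5)=7 f(7,7)=1
t=8: f(8,-4)=20 f(8,-2)=55 f(8,0)=70 f(8,2)=56 f(8,4)=28 f(8,6)=8 f(8,8)=1
t=9: f(9,-3)=75 f(9,-1)=125 f(9,1)=126 f(9,3)=84 f(9,5)=36 f(9,7)=9 f(9,9)=1
t=10: f(10,-4)=75 f(10,-2)=200 f(10,0)=251 f(10,2)=210 f(10,4)=120 f(10,6)=45 f(10,8)=10 f(10,10)=1
t=11: f(11,-3)=275 f(11,-1)=451 f(11,1)=461 f(11,3)=330 f(11,5)=165 f(11,7)=55 f(11,9)=11 f(11,11)=1
t=12: f(12,-4)=275 f(12,-2)=726 f(12,0)=912 f(12,2)=791 f(12,4)=495 f(12,6)=220 f(12,8)=66 f(12,10)=12 f(12,12)=1
t=13: f(13,-3)=1001 f(13,-1)=1638 f(13,1)=1703 f(13,3)=1286 f(13,5)=715 f(13,7)=286 f(13,9)=78 f(13,11)=13 f(13,13)=1
t=14: f(14,-4)=1001 f(14,-2)=2639 f(14,0)=3341 f(14,2)=2989 f(14,4)=2001 f(14,6)=1001 f(14,8)=364 f(14,10)=91 f(14,12)=14 f(14,14)=1
t=15: f(15,-3)=3640 f(15,-1)=5980 f(15,1)=6330 f(15,3)=4990 f(15,5)=3002 f(15,7)=1365 f(15,9)=455 f(15,11)=105 f(15,13)=15 f(15,15)=1
t=16: f(16,-4)=3640 f(16,-2)=9620 f(16,0)=12310 f(16,2)=11320 f(16,4)=7992 f(16,6)=4367 f(16,8)=1820 f(16,10)=560 f(16,12)=120 f(16,14)=16 f(16,16)=1
t=17: f(17,-3)=13260 f(17,-1)=21930 f(17,1)=23630 f(17,3)=19312 f(17,5)=12359 f(17,7)=6187 f(17,9)=2380 f(17,11)=680 f(17,13)=136 f(17,15)=17 f(17,17)=1
t=18: f(18,-4)=13260 f(18,-2)=35190 f(18,0)=45560 f(18,2)=42942 f(18,4)=31671 f(18,6)=18546 f(18,8)=8567 f(18,10)=3060 f(18,12)=816 f(18,14)=153 f(18,16)=18 f(18,18)=1
t=19: f(19,-3)=48450 f(19,-1)=80750 f(19,1)=88502 f(19,3)=74613 f(19,5)=50217 f(19,7)=27113 f(19,9)=11627 f(19,11)=3876 f(19,13)=969 f(19,15)=171 f(19,17)=19 f(19,19)=1
Σ_s f(19,s) = 386308
P = 386308/524288 = 96577/131072

Answer: 96577/131072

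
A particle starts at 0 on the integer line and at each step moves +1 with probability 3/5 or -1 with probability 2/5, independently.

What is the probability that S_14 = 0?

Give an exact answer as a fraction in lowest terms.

To be at 0 after 14 steps: need exactly 7 steps of +1 and 7 of -1.
Number of such sequences: C(14,7) = 3432
Each has probability (3/5)^7 · (2/5)^7 = 279936/6103515625
P = 3432 · 279936/6103515625 = 960740352/6103515625

Answer: 960740352/6103515625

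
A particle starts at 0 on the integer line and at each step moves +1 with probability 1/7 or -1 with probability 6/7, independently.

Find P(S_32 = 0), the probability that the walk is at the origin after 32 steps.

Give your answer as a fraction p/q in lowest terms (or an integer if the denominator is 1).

To be at 0 after 32 steps: need exactly 16 steps of +1 and 16 of -1.
Number of such sequences: C(32,16) = 601080390
Each has probability (1/7)^16 · (6/7)^16 = 2821109907456/1104427674243920646305299201
P = 601080390 · 2821109907456/1104427674243920646305299201 = 1695713843406516387840/1104427674243920646305299201

Answer: 1695713843406516387840/1104427674243920646305299201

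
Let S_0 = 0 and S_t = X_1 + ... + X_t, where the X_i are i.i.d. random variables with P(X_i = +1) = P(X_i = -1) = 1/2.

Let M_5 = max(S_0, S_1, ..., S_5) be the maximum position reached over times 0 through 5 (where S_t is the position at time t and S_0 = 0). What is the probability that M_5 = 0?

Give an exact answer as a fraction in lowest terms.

Answer: 5/16

Derivation:
Let M_5 = max(S_0,...,S_5). Use the reflection principle: for j ≥ 1, #{paths with M_5 ≥ j} = #{S_5 ≥ j} + #{S_5 ≥ j+1}.
P(M_5 ≥ 0) = 1 since S_0 = 0, so #{M_5 ≥ 0} = 32.
#{M_5 ≥ 1} = #{S_5 ≥ 1} + #{S_5 ≥ 2} = 16 + 6 = 22.
#{M_5 = 0} = 32 - 22 = 10.
P(M_5 = 0) = 10/32 = 5/16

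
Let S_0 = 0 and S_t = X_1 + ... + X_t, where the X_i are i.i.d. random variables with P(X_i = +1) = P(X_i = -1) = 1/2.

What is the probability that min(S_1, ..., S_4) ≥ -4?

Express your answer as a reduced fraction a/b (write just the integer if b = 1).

Let f(t,s) = #length-t paths at position s with S_1..S_t all ≥ -4.
f(t,s) = f(t-1,s-1) + f(t-1,s+1) for s ≥ -4; f(t,s) = 0 for s < -4.
t=0: f(0,0)=1
t=1: f(1,-1)=1 f(1,1)=1
t=2: f(2,-2)=1 f(2,0)=2 f(2,2)=1
t=3: f(3,-3)=1 f(3,-1)=3 f(3,1)=3 f(3,3)=1
t=4: f(4,-4)=1 f(4,-2)=4 f(4,0)=6 f(4,2)=4 f(4,4)=1
Σ_s f(4,s) = 16
P = 16/16 = 1

Answer: 1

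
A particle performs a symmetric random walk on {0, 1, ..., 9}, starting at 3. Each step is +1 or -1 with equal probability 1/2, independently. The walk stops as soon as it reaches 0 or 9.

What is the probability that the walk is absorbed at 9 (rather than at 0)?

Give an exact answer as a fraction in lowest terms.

Symmetric walk (p = 1/2): the harmonic-function argument gives P(hit 9 before 0 | start at 3) = a/N.
P = 3/9 = 1/3

Answer: 1/3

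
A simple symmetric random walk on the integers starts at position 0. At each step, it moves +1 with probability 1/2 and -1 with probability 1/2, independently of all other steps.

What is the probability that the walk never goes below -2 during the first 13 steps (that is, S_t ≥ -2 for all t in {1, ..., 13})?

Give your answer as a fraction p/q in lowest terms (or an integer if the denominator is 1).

Let f(t,s) = #length-t paths at position s with S_1..S_t all ≥ -2.
f(t,s) = f(t-1,s-1) + f(t-1,s+1) for s ≥ -2; f(t,s) = 0 for s < -2.
t=0: f(0,0)=1
t=1: f(1,-1)=1 f(1,1)=1
t=2: f(2,-2)=1 f(2,0)=2 f(2,2)=1
t=3: f(3,-1)=3 f(3,1)=3 f(3,3)=1
t=4: f(4,-2)=3 f(4,0)=6 f(4,2)=4 f(4,4)=1
t=5: f(5,-1)=9 f(5,1)=10 f(5,3)=5 f(5,5)=1
t=6: f(6,-2)=9 f(6,0)=19 f(6,2)=15 f(6,4)=6 f(6,6)=1
t=7: f(7,-1)=28 f(7,1)=34 f(7,3)=21 f(7,5)=7 f(7,7)=1
t=8: f(8,-2)=28 f(8,0)=62 f(8,2)=55 f(8,4)=28 f(8,6)=8 f(8,8)=1
t=9: f(9,-1)=90 f(9,1)=117 f(9,3)=83 f(9,5)=36 f(9,7)=9 f(9,9)=1
t=10: f(10,-2)=90 f(10,0)=207 f(10,2)=200 f(10,4)=119 f(10,6)=45 f(10,8)=10 f(10,10)=1
t=11: f(11,-1)=297 f(11,1)=407 f(11,3)=319 f(11,5)=164 f(11,7)=55 f(11,9)=11 f(11,11)=1
t=12: f(12,-2)=297 f(12,0)=704 f(12,2)=726 f(12,4)=483 f(12,6)=219 f(12,8)=66 f(12,10)=12 f(12,12)=1
t=13: f(13,-1)=1001 f(13,1)=1430 f(13,3)=1209 f(13,5)=702 f(13,7)=285 f(13,9)=78 f(13,11)=13 f(13,13)=1
Σ_s f(13,s) = 4719
P = 4719/8192 = 4719/8192

Answer: 4719/8192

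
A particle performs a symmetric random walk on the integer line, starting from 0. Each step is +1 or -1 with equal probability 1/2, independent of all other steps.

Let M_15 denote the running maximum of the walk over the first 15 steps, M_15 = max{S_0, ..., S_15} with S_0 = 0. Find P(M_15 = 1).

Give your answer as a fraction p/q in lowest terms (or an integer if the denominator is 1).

Answer: 6435/32768

Derivation:
Let M_15 = max(S_0,...,S_15). Use the reflection principle: for j ≥ 1, #{paths with M_15 ≥ j} = #{S_15 ≥ j} + #{S_15 ≥ j+1}.
By reflection, #{M_15 ≥ 1} = #{S_15 ≥ 1} + #{S_15 ≥ 2} = 16384 + 9949 = 26333.
#{M_15 ≥ 2} = #{S_15 ≥ 2} + #{S_15 ≥ 3} = 9949 + 9949 = 19898.
#{M_15 = 1} = 26333 - 19898 = 6435.
P(M_15 = 1) = 6435/32768 = 6435/32768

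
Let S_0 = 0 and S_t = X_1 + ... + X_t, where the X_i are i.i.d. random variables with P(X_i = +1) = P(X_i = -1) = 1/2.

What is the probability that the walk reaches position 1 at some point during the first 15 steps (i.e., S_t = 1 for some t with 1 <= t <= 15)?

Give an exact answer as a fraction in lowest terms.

Answer: 26333/32768

Derivation:
Count via complement. Let g(t,s) = #length-t paths at position s with S_1..S_t all ≠ 1.
g(t,s) = g(t-1,s-1) + g(t-1,s+1) for s ≠ 1; g(t,1) = 0.
t=0: g(0,0)=1
t=1: g(1,-1)=1
t=2: g(2,-2)=1 g(2,0)=1
t=3: g(3,-3)=1 g(3,-1)=2
t=4: g(4,-4)=1 g(4,-2)=3 g(4,0)=2
t=5: g(5,-5)=1 g(5,-3)=4 g(5,-1)=5
t=6: g(6,-6)=1 g(6,-4)=5 g(6,-2)=9 g(6,0)=5
t=7: g(7,-7)=1 g(7,-5)=6 g(7,-3)=14 g(7,-1)=14
t=8: g(8,-8)=1 g(8,-6)=7 g(8,-4)=20 g(8,-2)=28 g(8,0)=14
t=9: g(9,-9)=1 g(9,-7)=8 g(9,-5)=27 g(9,-3)=48 g(9,-1)=42
t=10: g(10,-10)=1 g(10,-8)=9 g(10,-6)=35 g(10,-4)=75 g(10,-2)=90 g(10,0)=42
t=11: g(11,-11)=1 g(11,-9)=10 g(11,-7)=44 g(11,-5)=110 g(11,-3)=165 g(11,-1)=132
t=12: g(12,-12)=1 g(12,-10)=11 g(12,-8)=54 g(12,-6)=154 g(12,-4)=275 g(12,-2)=297 g(12,0)=132
t=13: g(13,-13)=1 g(13,-11)=12 g(13,-9)=65 g(13,-7)=208 g(13,-5)=429 g(13,-3)=572 g(13,-1)=429
t=14: g(14,-14)=1 g(14,-12)=13 g(14,-10)=77 g(14,-8)=273 g(14,-6)=637 g(14,-4)=1001 g(14,-2)=1001 g(14,0)=429
t=15: g(15,-15)=1 g(15,-13)=14 g(15,-11)=90 g(15,-9)=350 g(15,-7)=910 g(15,-5)=1638 g(15,-3)=2002 g(15,-1)=1430
Paths never hitting 1: Σ_s g(15,s) = 6435
Paths hitting 1: 2^15 - 6435 = 26333
P = 26333/32768 = 26333/32768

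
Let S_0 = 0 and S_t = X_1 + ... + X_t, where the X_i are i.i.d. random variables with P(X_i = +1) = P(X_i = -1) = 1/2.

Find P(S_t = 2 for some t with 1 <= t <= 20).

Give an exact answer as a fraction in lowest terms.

Answer: 173965/262144

Derivation:
Count via complement. Let g(t,s) = #length-t paths at position s with S_1..S_t all ≠ 2.
g(t,s) = g(t-1,s-1) + g(t-1,s+1) for s ≠ 2; g(t,2) = 0.
t=0: g(0,0)=1
t=1: g(1,-1)=1 g(1,1)=1
t=2: g(2,-2)=1 g(2,0)=2
t=3: g(3,-3)=1 g(3,-1)=3 g(3,1)=2
t=4: g(4,-4)=1 g(4,-2)=4 g(4,0)=5
t=5: g(5,-5)=1 g(5,-3)=5 g(5,-1)=9 g(5,1)=5
t=6: g(6,-6)=1 g(6,-4)=6 g(6,-2)=14 g(6,0)=14
t=7: g(7,-7)=1 g(7,-5)=7 g(7,-3)=20 g(7,-1)=28 g(7,1)=14
t=8: g(8,-8)=1 g(8,-6)=8 g(8,-4)=27 g(8,-2)=48 g(8,0)=42
t=9: g(9,-9)=1 g(9,-7)=9 g(9,-5)=35 g(9,-3)=75 g(9,-1)=90 g(9,1)=42
t=10: g(10,-10)=1 g(10,-8)=10 g(10,-6)=44 g(10,-4)=110 g(10,-2)=165 g(10,0)=132
t=11: g(11,-11)=1 g(11,-9)=11 g(11,-7)=54 g(11,-5)=154 g(11,-3)=275 g(11,-1)=297 g(11,1)=132
t=12: g(12,-12)=1 g(12,-10)=12 g(12,-8)=65 g(12,-6)=208 g(12,-4)=429 g(12,-2)=572 g(12,0)=429
t=13: g(13,-13)=1 g(13,-11)=13 g(13,-9)=77 g(13,-7)=273 g(13,-5)=637 g(13,-3)=1001 g(13,-1)=1001 g(13,1)=429
t=14: g(14,-14)=1 g(14,-12)=14 g(14,-10)=90 g(14,-8)=350 g(14,-6)=910 g(14,-4)=1638 g(14,-2)=2002 g(14,0)=1430
t=15: g(15,-15)=1 g(15,-13)=15 g(15,-11)=104 g(15,-9)=440 g(15,-7)=1260 g(15,-5)=2548 g(15,-3)=3640 g(15,-1)=3432 g(15,1)=1430
t=16: g(16,-16)=1 g(16,-14)=16 g(16,-12)=119 g(16,-10)=544 g(16,-8)=1700 g(16,-6)=3808 g(16,-4)=6188 g(16,-2)=7072 g(16,0)=4862
t=17: g(17,-17)=1 g(17,-15)=17 g(17,-13)=135 g(17,-11)=663 g(17,-9)=2244 g(17,-7)=5508 g(17,-5)=9996 g(17,-3)=13260 g(17,-1)=11934 g(17,1)=4862
t=18: g(18,-18)=1 g(18,-16)=18 g(18,-14)=152 g(18,-12)=798 g(18,-10)=2907 g(18,-8)=7752 g(18,-6)=15504 g(18,-4)=23256 g(18,-2)=25194 g(18,0)=16796
t=19: g(19,-19)=1 g(19,-17)=19 g(19,-15)=170 g(19,-13)=950 g(19,-11)=3705 g(19,-9)=10659 g(19,-7)=23256 g(19,-5)=38760 g(19,-3)=48450 g(19,-1)=41990 g(19,1)=16796
t=20: g(20,-20)=1 g(20,-18)=20 g(20,-16)=189 g(20,-14)=1120 g(20,-12)=4655 g(20,-10)=14364 g(20,-8)=33915 g(20,-6)=62016 g(20,-4)=87210 g(20,-2)=90440 g(20,0)=58786
Paths never hitting 2: Σ_s g(20,s) = 352716
Paths hitting 2: 2^20 - 352716 = 695860
P = 695860/1048576 = 173965/262144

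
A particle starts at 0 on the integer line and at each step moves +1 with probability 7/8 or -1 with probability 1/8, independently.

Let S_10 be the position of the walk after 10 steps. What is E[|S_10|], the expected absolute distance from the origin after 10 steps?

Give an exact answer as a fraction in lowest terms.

S_10 takes values m ≡ 0 (mod 2) with |m| ≤ 10; P(S_10=m) = C(10,(10+m)/2) · (7/8)^((10+m)/2) · (1/8)^((10-m)/2).
Distribution: P(S=-10)=1/1073741824, P(S=-8)=35/536870912, P(S=-6)=2205/1073741824, P(S=-4)=5145/134217728, P(S=-2)=252105/536870912, P(S=0)=1058841/268435456, P(S=2)=12353145/536870912, P(S=4)=12353145/134217728, P(S=6)=259416045/1073741824, P(S=8)=201768035/536870912, P(S=10)=282475249/1073741824
E[|S_10|] = Σ_m |m|·P(S_10=m) = 1006929675/134217728

Answer: 1006929675/134217728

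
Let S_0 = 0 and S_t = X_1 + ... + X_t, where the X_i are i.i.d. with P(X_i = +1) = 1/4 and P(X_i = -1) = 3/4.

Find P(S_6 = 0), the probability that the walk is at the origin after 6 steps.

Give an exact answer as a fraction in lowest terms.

Answer: 135/1024

Derivation:
To be at 0 after 6 steps: need exactly 3 steps of +1 and 3 of -1.
Number of such sequences: C(6,3) = 20
Each has probability (1/4)^3 · (3/4)^3 = 27/4096
P = 20 · 27/4096 = 135/1024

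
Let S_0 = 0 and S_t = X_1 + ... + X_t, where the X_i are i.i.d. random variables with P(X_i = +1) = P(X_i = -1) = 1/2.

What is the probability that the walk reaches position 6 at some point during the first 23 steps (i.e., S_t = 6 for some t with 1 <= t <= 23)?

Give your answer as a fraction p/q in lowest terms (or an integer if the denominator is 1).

Count via complement. Let g(t,s) = #length-t paths at position s with S_1..S_t all ≠ 6.
g(t,s) = g(t-1,s-1) + g(t-1,s+1) for s ≠ 6; g(t,6) = 0.
t=0: g(0,0)=1
t=1: g(1,-1)=1 g(1,1)=1
t=2: g(2,-2)=1 g(2,0)=2 g(2,2)=1
t=3: g(3,-3)=1 g(3,-1)=3 g(3,1)=3 g(3,3)=1
t=4: g(4,-4)=1 g(4,-2)=4 g(4,0)=6 g(4,2)=4 g(4,4)=1
t=5: g(5,-5)=1 g(5,-3)=5 g(5,-1)=10 g(5,1)=10 g(5,3)=5 g(5,5)=1
t=6: g(6,-6)=1 g(6,-4)=6 g(6,-2)=15 g(6,0)=20 g(6,2)=15 g(6,4)=6
t=7: g(7,-7)=1 g(7,-5)=7 g(7,-3)=21 g(7,-1)=35 g(7,1)=35 g(7,3)=21 g(7,5)=6
t=8: g(8,-8)=1 g(8,-6)=8 g(8,-4)=28 g(8,-2)=56 g(8,0)=70 g(8,2)=56 g(8,4)=27
t=9: g(9,-9)=1 g(9,-7)=9 g(9,-5)=36 g(9,-3)=84 g(9,-1)=126 g(9,1)=126 g(9,3)=83 g(9,5)=27
t=10: g(10,-10)=1 g(10,-8)=10 g(10,-6)=45 g(10,-4)=120 g(10,-2)=210 g(10,0)=252 g(10,2)=209 g(10,4)=110
t=11: g(11,-11)=1 g(11,-9)=11 g(11,-7)=55 g(11,-5)=165 g(11,-3)=330 g(11,-1)=462 g(11,1)=461 g(11,3)=319 g(11,5)=110
t=12: g(12,-12)=1 g(12,-10)=12 g(12,-8)=66 g(12,-6)=220 g(12,-4)=495 g(12,-2)=792 g(12,0)=923 g(12,2)=780 g(12,4)=429
t=13: g(13,-13)=1 g(13,-11)=13 g(13,-9)=78 g(13,-7)=286 g(13,-5)=715 g(13,-3)=1287 g(13,-1)=1715 g(13,1)=1703 g(13,3)=1209 g(13,5)=429
t=14: g(14,-14)=1 g(14,-12)=14 g(14,-10)=91 g(14,-8)=364 g(14,-6)=1001 g(14,-4)=2002 g(14,-2)=3002 g(14,0)=3418 g(14,2)=2912 g(14,4)=1638
t=15: g(15,-15)=1 g(15,-13)=15 g(15,-11)=105 g(15,-9)=455 g(15,-7)=1365 g(15,-5)=3003 g(15,-3)=5004 g(15,-1)=6420 g(15,1)=6330 g(15,3)=4550 g(15,5)=1638
t=16: g(16,-16)=1 g(16,-14)=16 g(16,-12)=120 g(16,-10)=560 g(16,-8)=1820 g(16,-6)=4368 g(16,-4)=8007 g(16,-2)=11424 g(16,0)=12750 g(16,2)=10880 g(16,4)=6188
t=17: g(17,-17)=1 g(17,-15)=17 g(17,-13)=136 g(17,-11)=680 g(17,-9)=2380 g(17,-7)=6188 g(17,-5)=12375 g(17,-3)=19431 g(17,-1)=24174 g(17,1)=23630 g(17,3)=17068 g(17,5)=6188
t=18: g(18,-18)=1 g(18,-16)=18 g(18,-14)=153 g(18,-12)=816 g(18,-10)=3060 g(18,-8)=8568 g(18,-6)=18563 g(18,-4)=31806 g(18,-2)=43605 g(18,0)=47804 g(18,2)=40698 g(18,4)=23256
t=19: g(19,-19)=1 g(19,-17)=19 g(19,-15)=171 g(19,-13)=969 g(19,-11)=3876 g(19,-9)=11628 g(19,-7)=27131 g(19,-5)=50369 g(19,-3)=75411 g(19,-1)=91409 g(19,1)=88502 g(19,3)=63954 g(19,5)=23256
t=20: g(20,-20)=1 g(20,-18)=20 g(20,-16)=190 g(20,-14)=1140 g(20,-12)=4845 g(20,-10)=15504 g(20,-8)=38759 g(20,-6)=77500 g(20,-4)=125780 g(20,-2)=166820 g(20,0)=179911 g(20,2)=152456 g(20,4)=87210
t=21: g(21,-21)=1 g(21,-19)=21 g(21,-17)=210 g(21,-15)=1330 g(21,-13)=5985 g(21,-11)=20349 g(21,-9)=54263 g(21,-7)=116259 g(21,-5)=203280 g(21,-3)=292600 g(21,-1)=346731 g(21,1)=332367 g(21,3)=239666 g(21,5)=87210
t=22: g(22,-22)=1 g(22,-20)=22 g(22,-18)=231 g(22,-16)=1540 g(22,-14)=7315 g(22,-12)=26334 g(22,-10)=74612 g(22,-8)=170522 g(22,-6)=319539 g(22,-4)=495880 g(22,-2)=639331 g(22,0)=679098 g(22,2)=572033 g(22,4)=326876
t=23: g(23,-23)=1 g(23,-21)=23 g(23,-19)=253 g(23,-17)=1771 g(23,-15)=8855 g(23,-13)=33649 g(23,-11)=100946 g(23,-9)=245134 g(23,-7)=490061 g(23,-5)=815419 g(23,-3)=1135211 g(23,-1)=1318429 g(23,1)=1251131 g(23,3)=898909 g(23,5)=326876
Paths never hitting 6: Σ_s g(23,s) = 6626668
Paths hitting 6: 2^23 - 6626668 = 1761940
P = 1761940/8388608 = 440485/2097152

Answer: 440485/2097152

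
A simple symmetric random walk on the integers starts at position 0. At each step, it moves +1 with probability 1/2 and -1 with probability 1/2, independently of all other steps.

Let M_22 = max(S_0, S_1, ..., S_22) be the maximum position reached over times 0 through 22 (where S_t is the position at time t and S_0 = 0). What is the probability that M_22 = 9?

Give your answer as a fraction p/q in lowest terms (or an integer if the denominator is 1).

Let M_22 = max(S_0,...,S_22). Use the reflection principle: for j ≥ 1, #{paths with M_22 ≥ j} = #{S_22 ≥ j} + #{S_22 ≥ j+1}.
By reflection, #{M_22 ≥ 9} = #{S_22 ≥ 9} + #{S_22 ≥ 10} = 110056 + 110056 = 220112.
#{M_22 ≥ 10} = #{S_22 ≥ 10} + #{S_22 ≥ 11} = 110056 + 35443 = 145499.
#{M_22 = 9} = 220112 - 145499 = 74613.
P(M_22 = 9) = 74613/4194304 = 74613/4194304

Answer: 74613/4194304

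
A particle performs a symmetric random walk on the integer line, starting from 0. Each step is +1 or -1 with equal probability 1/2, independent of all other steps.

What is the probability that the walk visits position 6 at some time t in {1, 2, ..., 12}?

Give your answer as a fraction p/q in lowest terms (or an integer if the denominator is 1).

Answer: 189/2048

Derivation:
Count via complement. Let g(t,s) = #length-t paths at position s with S_1..S_t all ≠ 6.
g(t,s) = g(t-1,s-1) + g(t-1,s+1) for s ≠ 6; g(t,6) = 0.
t=0: g(0,0)=1
t=1: g(1,-1)=1 g(1,1)=1
t=2: g(2,-2)=1 g(2,0)=2 g(2,2)=1
t=3: g(3,-3)=1 g(3,-1)=3 g(3,1)=3 g(3,3)=1
t=4: g(4,-4)=1 g(4,-2)=4 g(4,0)=6 g(4,2)=4 g(4,4)=1
t=5: g(5,-5)=1 g(5,-3)=5 g(5,-1)=10 g(5,1)=10 g(5,3)=5 g(5,5)=1
t=6: g(6,-6)=1 g(6,-4)=6 g(6,-2)=15 g(6,0)=20 g(6,2)=15 g(6,4)=6
t=7: g(7,-7)=1 g(7,-5)=7 g(7,-3)=21 g(7,-1)=35 g(7,1)=35 g(7,3)=21 g(7,5)=6
t=8: g(8,-8)=1 g(8,-6)=8 g(8,-4)=28 g(8,-2)=56 g(8,0)=70 g(8,2)=56 g(8,4)=27
t=9: g(9,-9)=1 g(9,-7)=9 g(9,-5)=36 g(9,-3)=84 g(9,-1)=126 g(9,1)=126 g(9,3)=83 g(9,5)=27
t=10: g(10,-10)=1 g(10,-8)=10 g(10,-6)=45 g(10,-4)=120 g(10,-2)=210 g(10,0)=252 g(10,2)=209 g(10,4)=110
t=11: g(11,-11)=1 g(11,-9)=11 g(11,-7)=55 g(11,-5)=165 g(11,-3)=330 g(11,-1)=462 g(11,1)=461 g(11,3)=319 g(11,5)=110
t=12: g(12,-12)=1 g(12,-10)=12 g(12,-8)=66 g(12,-6)=220 g(12,-4)=495 g(12,-2)=792 g(12,0)=923 g(12,2)=780 g(12,4)=429
Paths never hitting 6: Σ_s g(12,s) = 3718
Paths hitting 6: 2^12 - 3718 = 378
P = 378/4096 = 189/2048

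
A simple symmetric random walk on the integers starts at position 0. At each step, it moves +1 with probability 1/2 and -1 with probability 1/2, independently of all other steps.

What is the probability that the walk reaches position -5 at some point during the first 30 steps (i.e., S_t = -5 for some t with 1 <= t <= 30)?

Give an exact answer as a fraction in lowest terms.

Count via complement. Let g(t,s) = #length-t paths at position s with S_1..S_t all ≠ -5.
g(t,s) = g(t-1,s-1) + g(t-1,s+1) for s ≠ -5; g(t,-5) = 0.
t=0: g(0,0)=1
t=1: g(1,-1)=1 g(1,1)=1
t=2: g(2,-2)=1 g(2,0)=2 g(2,2)=1
t=3: g(3,-3)=1 g(3,-1)=3 g(3,1)=3 g(3,3)=1
t=4: g(4,-4)=1 g(4,-2)=4 g(4,0)=6 g(4,2)=4 g(4,4)=1
t=5: g(5,-3)=5 g(5,-1)=10 g(5,1)=10 g(5,3)=5 g(5,5)=1
t=6: g(6,-4)=5 g(6,-2)=15 g(6,0)=20 g(6,2)=15 g(6,4)=6 g(6,6)=1
t=7: g(7,-3)=20 g(7,-1)=35 g(7,1)=35 g(7,3)=21 g(7,5)=7 g(7,7)=1
t=8: g(8,-4)=20 g(8,-2)=55 g(8,0)=70 g(8,2)=56 g(8,4)=28 g(8,6)=8 g(8,8)=1
t=9: g(9,-3)=75 g(9,-1)=125 g(9,1)=126 g(9,3)=84 g(9,5)=36 g(9,7)=9 g(9,9)=1
t=10: g(10,-4)=75 g(10,-2)=200 g(10,0)=251 g(10,2)=210 g(10,4)=120 g(10,6)=45 g(10,8)=10 g(10,10)=1
t=11: g(11,-3)=275 g(11,-1)=451 g(11,1)=461 g(11,3)=330 g(11,5)=165 g(11,7)=55 g(11,9)=11 g(11,11)=1
t=12: g(12,-4)=275 g(12,-2)=726 g(12,0)=912 g(12,2)=791 g(12,4)=495 g(12,6)=220 g(12,8)=66 g(12,10)=12 g(12,12)=1
t=13: g(13,-3)=1001 g(13,-1)=1638 g(13,1)=1703 g(13,3)=1286 g(13,5)=715 g(13,7)=286 g(13,9)=78 g(13,11)=13 g(13,13)=1
t=14: g(14,-4)=1001 g(14,-2)=2639 g(14,0)=3341 g(14,2)=2989 g(14,4)=2001 g(14,6)=1001 g(14,8)=364 g(14,10)=91 g(14,12)=14 g(14,14)=1
t=15: g(15,-3)=3640 g(15,-1)=5980 g(15,1)=6330 g(15,3)=4990 g(15,5)=3002 g(15,7)=1365 g(15,9)=455 g(15,11)=105 g(15,13)=15 g(15,15)=1
t=16: g(16,-4)=3640 g(16,-2)=9620 g(16,0)=12310 g(16,2)=11320 g(16,4)=7992 g(16,6)=4367 g(16,8)=1820 g(16,10)=560 g(16,12)=120 g(16,14)=16 g(16,16)=1
t=17: g(17,-3)=13260 g(17,-1)=21930 g(17,1)=23630 g(17,3)=19312 g(17,5)=12359 g(17,7)=6187 g(17,9)=2380 g(17,11)=680 g(17,13)=136 g(17,15)=17 g(17,17)=1
t=18: g(18,-4)=13260 g(18,-2)=35190 g(18,0)=45560 g(18,2)=42942 g(18,4)=31671 g(18,6)=18546 g(18,8)=8567 g(18,10)=3060 g(18,12)=816 g(18,14)=153 g(18,16)=18 g(18,18)=1
t=19: g(19,-3)=48450 g(19,-1)=80750 g(19,1)=88502 g(19,3)=74613 g(19,5)=50217 g(19,7)=27113 g(19,9)=11627 g(19,11)=3876 g(19,13)=969 g(19,15)=171 g(19,17)=19 g(19,19)=1
t=20: g(20,-4)=48450 g(20,-2)=129200 g(20,0)=169252 g(20,2)=163115 g(20,4)=124830 g(20,6)=77330 g(20,8)=38740 g(20,10)=15503 g(20,12)=4845 g(20,14)=1140 g(20,16)=190 g(20,18)=20 g(20,20)=1
t=21: g(21,-3)=177650 g(21,-1)=298452 g(21,1)=332367 g(21,3)=287945 g(21,5)=202160 g(21,7)=116070 g(21,9)=54243 g(21,11)=20348 g(21,13)=5985 g(21,15)=1330 g(21,17)=210 g(21,19)=21 g(21,21)=1
t=22: g(22,-4)=177650 g(22,-2)=476102 g(22,0)=630819 g(22,2)=620312 g(22,4)=490105 g(22,6)=318230 g(22,8)=170313 g(22,10)=74591 g(22,12)=26333 g(22,14)=7315 g(22,16)=1540 g(22,18)=231 g(22,20)=22 g(22,22)=1
t=23: g(23,-3)=653752 g(23,-1)=1106921 g(23,1)=1251131 g(23,3)=1110417 g(23,5)=808335 g(23,7)=488543 g(23,9)=244904 g(23,11)=100924 g(23,13)=33648 g(23,15)=8855 g(23,17)=1771 g(23,19)=253 g(23,21)=23 g(23,23)=1
t=24: g(24,-4)=653752 g(24,-2)=1760673 g(24,0)=2358052 g(24,2)=2361548 g(24,4)=1918752 g(24,6)=1296878 g(24,8)=733447 g(24,10)=345828 g(24,12)=134572 g(24,14)=42503 g(24,16)=10626 g(24,18)=2024 g(24,20)=276 g(24,22)=24 g(24,24)=1
t=25: g(25,-3)=2414425 g(25,-1)=4118725 g(25,1)=4719600 g(25,3)=4280300 g(25,5)=3215630 g(25,7)=2030325 g(25,9)=1079275 g(25,11)=480400 g(25,13)=177075 g(25,15)=53129 g(25,17)=12650 g(25,19)=2300 g(25,21)=300 g(25,23)=25 g(25,25)=1
t=26: g(26,-4)=2414425 g(26,-2)=6533150 g(26,0)=8838325 g(26,2)=8999900 g(26,4)=7495930 g(26,6)=5245955 g(26,8)=3109600 g(26,10)=1559675 g(26,12)=657475 g(26,14)=230204 g(26,16)=65779 g(26,18)=14950 g(26,20)=2600 g(26,22)=325 g(26,24)=26 g(26,26)=1
t=27: g(27,-3)=8947575 g(27,-1)=15371475 g(27,1)=17838225 g(27,3)=16495830 g(27,5)=12741885 g(27,7)=8355555 g(27,9)=4669275 g(27,11)=2217150 g(27,13)=887679 g(27,15)=295983 g(27,17)=80729 g(27,19)=17550 g(27,21)=2925 g(27,23)=351 g(27,25)=27 g(27,27)=1
t=28: g(28,-4)=8947575 g(28,-2)=24319050 g(28,0)=33209700 g(28,2)=34334055 g(28,4)=29237715 g(28,6)=21097440 g(28,8)=13024830 g(28,10)=6886425 g(28,12)=3104829 g(28,14)=1183662 g(28,16)=376712 g(28,18)=98279 g(28,20)=20475 g(28,22)=3276 g(28,24)=378 g(28,26)=28 g(28,28)=1
t=29: g(29,-3)=33266625 g(29,-1)=57528750 g(29,1)=67543755 g(29,3)=63571770 g(29,5)=50335155 g(29,7)=34122270 g(29,9)=19911255 g(29,11)=9991254 g(29,13)=4288491 g(29,15)=1560374 g(29,17)=474991 g(29,19)=118754 g(29,21)=23751 g(29,23)=3654 g(29,25)=406 g(29,27)=29 g(29,29)=1
t=30: g(30,-4)=33266625 g(30,-2)=90795375 g(30,0)=125072505 g(30,2)=131115525 g(30,4)=113906925 g(30,6)=84457425 g(30,8)=54033525 g(30,10)=29902509 g(30,12)=14279745 g(30,14)=5848865 g(30,16)=2035365 g(30,18)=593745 g(30,20)=142505 g(30,22)=27405 g(30,24)=4060 g(30,26)=435 g(30,28)=30 g(30,30)=1
Paths never hitting -5: Σ_s g(30,s) = 685482570
Paths hitting -5: 2^30 - 685482570 = 388259254
P = 388259254/1073741824 = 194129627/536870912

Answer: 194129627/536870912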